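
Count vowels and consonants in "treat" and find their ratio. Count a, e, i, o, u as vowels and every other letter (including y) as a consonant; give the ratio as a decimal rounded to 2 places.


Word: "treat"
Vowels (a,e,i,o,u): 2
Consonants: 3
Ratio = 2/3
= 0.67


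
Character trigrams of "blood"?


Word: "blood" (length 5)
Number of trigrams = 5 - 3 + 1 = 3
  Position 0: "blo"
  Position 1: "loo"
  Position 2: "ood"
Trigrams = "blo", "loo", "ood"


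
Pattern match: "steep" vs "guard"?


Pattern of "steep": [0, 1, 2, 2, 3]
Pattern of "guard": [0, 1, 2, 3, 4]
Patterns do not match
Same pattern = No


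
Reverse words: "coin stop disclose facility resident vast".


Original: "coin stop disclose facility resident vast"
Words (1..n): coin | stop | disclose | facility | resident | vast
Reversed (n..1): vast | resident | facility | disclose | stop | coin
Result = "vast resident facility disclose stop coin"


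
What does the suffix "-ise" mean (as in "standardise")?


Suffix: -ise
Example: standardise = standard + -ise
Meaning = to make


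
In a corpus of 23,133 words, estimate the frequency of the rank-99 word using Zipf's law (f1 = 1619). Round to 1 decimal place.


Zipf's law: f(r) = f(1) / r
f(1) = 1619
f(99) = 1619 / 99
= 16.4 occurrences


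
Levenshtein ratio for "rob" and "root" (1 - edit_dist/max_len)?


Word 1: "rob" (length 3)
Word 2: "root" (length 4)
One optimal edit sequence:
  1. keep 'r'
  2. insert 'o'  (+1)
  3. keep 'o'
  4. substitute 'b' -> 't'  (+1)
Edit distance = 2
Max length = max(3, 4) = 4
Similarity = 1 - 2/4
= 0.5000


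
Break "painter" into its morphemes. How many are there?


Word: "painter"
Morphemes: paint + -er
Each morpheme carries meaning
= 2 morphemes


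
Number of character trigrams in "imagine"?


Word: "imagine" (length 7)
Number of 3-grams = length - 3 + 1 = 7 - 3 + 1
= 5


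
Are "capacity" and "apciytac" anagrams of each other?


Word 1: "capacity" → sorted: aaccipty
Word 2: "apciytac" → sorted: aaccipty
Same letters? aaccipty == aaccipty
Anagram = Yes


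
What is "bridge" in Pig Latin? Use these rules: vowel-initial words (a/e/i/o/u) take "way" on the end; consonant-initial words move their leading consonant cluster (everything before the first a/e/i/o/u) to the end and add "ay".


Word: "bridge"
Starts with consonant(s) → move to end, add 'ay'
Consonant cluster: "br"
Pig Latin = "idgebray"


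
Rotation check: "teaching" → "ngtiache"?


Word: "teaching", Candidate: "ngtiache"
Method: check if candidate is substring of word+word
"teachingteaching" contains "ngtiache"? No
Is rotation = No


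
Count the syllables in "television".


Word: "television"
Syllable breakdown: tel · e · vi · sion
Counting: 4 parts
= 4 syllables


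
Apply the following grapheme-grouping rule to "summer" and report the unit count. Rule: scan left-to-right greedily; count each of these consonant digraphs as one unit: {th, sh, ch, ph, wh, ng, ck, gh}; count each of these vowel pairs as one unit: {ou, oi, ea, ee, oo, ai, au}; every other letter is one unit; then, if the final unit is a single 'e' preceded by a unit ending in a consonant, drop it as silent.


Word: "summer" (6 letters)
Left-to-right scan:
  (1) 's' (letter)
  (2) 'u' (letter)
  (3) 'm' (letter)
  (4) 'm' (letter)
  (5) 'e' (letter)
  (6) 'r' (letter)
Units from scan: 6
Sound units = 6 units


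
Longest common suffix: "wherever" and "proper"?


Word 1: "wherever"
Word 2: "proper"
Comparing from end:
  Pos -1: 'r' == 'r'
  Pos -2: 'e' == 'e'
  Pos -3: 'v' != 'p' (stop)
LCS = "er" (length 2)


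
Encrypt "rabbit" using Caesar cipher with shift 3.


Word: "rabbit"
Shift: 3
Each letter → (letter + shift) mod 26:
  'r' (17) + 3 = 20 → 'u'
  'a' (0) + 3 = 3 → 'd'
  'b' (1) + 3 = 4 → 'e'
  'b' (1) + 3 = 4 → 'e'
  'i' (8) + 3 = 11 → 'l'
  't' (19) + 3 = 22 → 'w'
Result = "udeelw"


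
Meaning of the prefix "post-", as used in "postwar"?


Prefix: post-
Example: postwar = post- + war
Meaning = after


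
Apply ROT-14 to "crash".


Word: "crash"
Shift: 14
Each letter → (letter + shift) mod 26:
  'c' (2) + 14 = 16 → 'q'
  'r' (17) + 14 = 5 → 'f'
  'a' (0) + 14 = 14 → 'o'
  's' (18) + 14 = 6 → 'g'
  'h' (7) + 14 = 21 → 'v'
Result = "qfogv"


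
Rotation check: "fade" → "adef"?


Word: "fade", Candidate: "adef"
Method: check if candidate is substring of word+word
"fadefade" contains "adef"? Yes
Is rotation = Yes


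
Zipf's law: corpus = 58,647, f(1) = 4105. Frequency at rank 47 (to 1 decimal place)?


Zipf's law: f(r) = f(1) / r
f(1) = 4105
f(47) = 4105 / 47
= 87.3 occurrences


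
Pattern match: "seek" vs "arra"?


Pattern of "seek": [0, 1, 1, 2]
Pattern of "arra": [0, 1, 1, 0]
Patterns do not match
Same pattern = No


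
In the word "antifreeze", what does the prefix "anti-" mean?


Prefix: anti-
Example: antifreeze = anti- + freeze
Meaning = against


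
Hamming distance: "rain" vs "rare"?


Comparing character by character (same length = 4):
  Pos 0: 'r' vs 'r' =
  Pos 1: 'a' vs 'a' =
  Pos 2: 'i' vs 'r' !=
  Pos 3: 'n' vs 'e' !=
Hamming distance = 2


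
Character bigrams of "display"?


Word: "display" (length 7)
Number of bigrams = 7 - 2 + 1 = 6
  Position 0: "di"
  Position 1: "is"
  Position 2: "sp"
  Position 3: "pl"
  Position 4: "la"
  Position 5: "ay"
Bigrams = "di", "is", "sp", "pl", "la", "ay"


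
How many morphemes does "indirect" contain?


Word: "indirect"
Morphemes: in- / direct
Each morpheme carries meaning
= 2 morphemes


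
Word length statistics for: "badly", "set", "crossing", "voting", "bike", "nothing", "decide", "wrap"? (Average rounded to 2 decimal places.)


Lengths: "badly"=5, "set"=3, "crossing"=8, "voting"=6, "bike"=4, "nothing"=7, "decide"=6, "wrap"=4
Sum = 43, Count = 8
Average = 43/8 = 5.38
= avg=5.38, min=3, max=8


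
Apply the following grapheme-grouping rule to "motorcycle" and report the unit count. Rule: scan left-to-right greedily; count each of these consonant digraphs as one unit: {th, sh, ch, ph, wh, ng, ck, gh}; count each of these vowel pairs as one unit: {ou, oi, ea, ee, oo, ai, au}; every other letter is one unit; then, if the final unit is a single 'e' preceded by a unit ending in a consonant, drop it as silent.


Word: "motorcycle" (10 letters)
Left-to-right scan:
  (1) 'm' (letter)
  (2) 'o' (letter)
  (3) 't' (letter)
  (4) 'o' (letter)
  (5) 'r' (letter)
  (6) 'c' (letter)
  (7) 'y' (letter)
  (8) 'c' (letter)
  (9) 'l' (letter)
  (10) 'e' (letter)
Units from scan: 10
Final unit is 'e' after a consonant -> drop as silent (-1)
Sound units = 9 units


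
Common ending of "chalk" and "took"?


Word 1: "chalk"
Word 2: "took"
Comparing from end:
  Pos -1: 'k' == 'k'
  Pos -2: 'l' != 'o' (stop)
LCS = "k" (length 1)


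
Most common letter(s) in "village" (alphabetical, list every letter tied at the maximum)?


Word: "village"
Letter counts:
  'a': 1
  'e': 1
  'g': 1
  'i': 1
  'l': 2
  'v': 1
Maximum count = 2
Most frequent = 'l' (2 times each)


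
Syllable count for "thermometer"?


Word: "thermometer"
Syllable breakdown: ther-mom-e-ter
Counting: 4 parts
= 4 syllables


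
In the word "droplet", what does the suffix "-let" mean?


Suffix: -let
As in: droplet -> drop + -let
Meaning = small


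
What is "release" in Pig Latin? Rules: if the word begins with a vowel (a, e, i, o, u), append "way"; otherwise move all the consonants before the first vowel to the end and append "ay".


Word: "release"
Starts with consonant(s) → move to end, add 'ay'
Consonant cluster: "r"
Pig Latin = "eleaseray"


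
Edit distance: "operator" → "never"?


Word 1: "operator" (length 8)
Word 2: "never" (length 5)
One optimal edit sequence (insert/delete/substitute each cost 1):
  1. delete 'o'  (+1)
  2. substitute 'p' -> 'n'  (+1)
  3. keep 'e'
  4. delete 'r'  (+1)
  5. delete 'a'  (+1)
  6. substitute 't' -> 'v'  (+1)
  7. substitute 'o' -> 'e'  (+1)
  8. keep 'r'
Total edit operations: 6
Edit distance = 6


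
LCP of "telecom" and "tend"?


Word 1: "telecom"
Word 2: "tend"
Comparing from start:
  Pos 0: 't' == 't'
  Pos 1: 'e' == 'e'
  Pos 2: 'l' != 'n' (stop)
LCP = "te" (length 2)


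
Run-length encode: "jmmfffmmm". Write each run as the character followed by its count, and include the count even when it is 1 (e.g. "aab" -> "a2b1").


String: "jmmfffmmm"
Scanning for consecutive runs:
  'j' x 1
  'm' x 2
  'f' x 3
  'm' x 3
RLE = "j1m2f3m3"


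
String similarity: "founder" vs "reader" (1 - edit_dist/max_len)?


Word 1: "founder" (length 7)
Word 2: "reader" (length 6)
One optimal edit sequence:
  1. delete 'f'  (+1)
  2. substitute 'o' -> 'r'  (+1)
  3. substitute 'u' -> 'e'  (+1)
  4. substitute 'n' -> 'a'  (+1)
  5. keep 'd'
  6. keep 'e'
  7. keep 'r'
Edit distance = 4
Max length = max(7, 6) = 7
Similarity = 1 - 4/7
= 0.4286


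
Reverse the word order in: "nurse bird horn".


Original: "nurse bird horn"
Words (1..n): nurse | bird | horn
Reversed (n..1): horn | bird | nurse
Result = "horn bird nurse"


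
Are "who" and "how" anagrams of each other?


Word 1: "who" → sorted: how
Word 2: "how" → sorted: how
Same letters? how == how
Anagram = Yes


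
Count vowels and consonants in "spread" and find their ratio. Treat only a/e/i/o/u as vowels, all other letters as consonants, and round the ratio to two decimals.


Word: "spread"
Vowels (a,e,i,o,u): 2
Consonants: 4
Ratio = 2/4
= 0.50


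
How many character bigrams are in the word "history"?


Word: "history" (length 7)
Number of 2-grams = length - 2 + 1 = 7 - 2 + 1
= 6


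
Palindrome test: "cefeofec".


Word: "cefeofec"
Reversed: "cefoefec"
Forward == Backward? cefeofec != cefoefec
Palindrome = No


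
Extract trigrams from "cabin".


Word: "cabin" (length 5)
Number of trigrams = 5 - 3 + 1 = 3
  Position 0: "cab"
  Position 1: "abi"
  Position 2: "bin"
Trigrams = "cab", "abi", "bin"


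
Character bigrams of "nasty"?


Word: "nasty" (length 5)
Number of bigrams = 5 - 2 + 1 = 4
  Position 0: "na"
  Position 1: "as"
  Position 2: "st"
  Position 3: "ty"
Bigrams = "na", "as", "st", "ty"


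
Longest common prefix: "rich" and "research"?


Word 1: "rich"
Word 2: "research"
Comparing from start:
  Pos 0: 'r' == 'r'
  Pos 1: 'i' != 'e' (stop)
LCP = "r" (length 1)


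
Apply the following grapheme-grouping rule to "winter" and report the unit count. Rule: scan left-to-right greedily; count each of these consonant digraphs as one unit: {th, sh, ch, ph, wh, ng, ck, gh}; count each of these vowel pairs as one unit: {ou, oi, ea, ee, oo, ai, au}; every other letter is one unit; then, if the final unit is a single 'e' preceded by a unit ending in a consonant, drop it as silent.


Word: "winter" (6 letters)
Left-to-right scan:
  (1) 'w' (letter)
  (2) 'i' (letter)
  (3) 'n' (letter)
  (4) 't' (letter)
  (5) 'e' (letter)
  (6) 'r' (letter)
Units from scan: 6
Sound units = 6 units


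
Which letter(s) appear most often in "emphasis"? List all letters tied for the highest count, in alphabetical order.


Word: "emphasis"
Letter counts:
  'a': 1
  'e': 1
  'h': 1
  'i': 1
  'm': 1
  'p': 1
  's': 2
Maximum count = 2
Most frequent = 's' (2 times each)


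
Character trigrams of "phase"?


Word: "phase" (length 5)
Number of trigrams = 5 - 3 + 1 = 3
  Position 0: "pha"
  Position 1: "has"
  Position 2: "ase"
Trigrams = "pha", "has", "ase"


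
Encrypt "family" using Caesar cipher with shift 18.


Word: "family"
Shift: 18
Each letter → (letter + shift) mod 26:
  'f' (5) + 18 = 23 → 'x'
  'a' (0) + 18 = 18 → 's'
  'm' (12) + 18 = 4 → 'e'
  'i' (8) + 18 = 0 → 'a'
  'l' (11) + 18 = 3 → 'd'
  'y' (24) + 18 = 16 → 'q'
Result = "xseadq"


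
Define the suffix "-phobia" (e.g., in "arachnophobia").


Suffix: -phobia
Example: arachnophobia = arachno- + -phobia
Meaning = fear of


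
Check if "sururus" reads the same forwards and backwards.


Word: "sururus"
Reversed: "sururus"
Forward == Backward? sururus == sururus
Palindrome = Yes


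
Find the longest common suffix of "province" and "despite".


Word 1: "province"
Word 2: "despite"
Comparing from end:
  Pos -1: 'e' == 'e'
  Pos -2: 'c' != 't' (stop)
LCS = "e" (length 1)


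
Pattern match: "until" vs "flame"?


Pattern of "until": [0, 1, 2, 3, 4]
Pattern of "flame": [0, 1, 2, 3, 4]
Patterns match
Same pattern = Yes


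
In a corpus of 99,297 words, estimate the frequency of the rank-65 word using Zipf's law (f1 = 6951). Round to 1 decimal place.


Zipf's law: f(r) = f(1) / r
f(1) = 6951
f(65) = 6951 / 65
= 106.9 occurrences


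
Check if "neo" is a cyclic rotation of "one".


Word: "one", Candidate: "neo"
Method: check if candidate is substring of word+word
"oneone" contains "neo"? Yes
Is rotation = Yes


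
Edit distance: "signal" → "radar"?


Word 1: "signal" (length 6)
Word 2: "radar" (length 5)
One optimal edit sequence (insert/delete/substitute each cost 1):
  1. delete 's'  (+1)
  2. substitute 'i' -> 'r'  (+1)
  3. substitute 'g' -> 'a'  (+1)
  4. substitute 'n' -> 'd'  (+1)
  5. keep 'a'
  6. substitute 'l' -> 'r'  (+1)
Total edit operations: 5
Edit distance = 5


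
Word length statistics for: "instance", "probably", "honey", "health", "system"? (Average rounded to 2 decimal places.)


Lengths: "instance"=8, "probably"=8, "honey"=5, "health"=6, "system"=6
Sum = 33, Count = 5
Average = 33/5 = 6.60
= avg=6.60, min=5, max=8


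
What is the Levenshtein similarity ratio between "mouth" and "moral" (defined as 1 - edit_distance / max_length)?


Word 1: "mouth" (length 5)
Word 2: "moral" (length 5)
One optimal edit sequence:
  1. keep 'm'
  2. keep 'o'
  3. substitute 'u' -> 'r'  (+1)
  4. substitute 't' -> 'a'  (+1)
  5. substitute 'h' -> 'l'  (+1)
Edit distance = 3
Max length = max(5, 5) = 5
Similarity = 1 - 3/5
= 0.4000


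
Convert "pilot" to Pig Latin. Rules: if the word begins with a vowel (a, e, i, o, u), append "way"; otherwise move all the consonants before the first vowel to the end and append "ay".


Word: "pilot"
Starts with consonant(s) → move to end, add 'ay'
Consonant cluster: "p"
Pig Latin = "ilotpay"


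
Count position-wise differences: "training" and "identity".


Comparing character by character (same length = 8):
  Pos 0: 't' vs 'i' !=
  Pos 1: 'r' vs 'd' !=
  Pos 2: 'a' vs 'e' !=
  Pos 3: 'i' vs 'n' !=
  Pos 4: 'n' vs 't' !=
  Pos 5: 'i' vs 'i' =
  Pos 6: 'n' vs 't' !=
  Pos 7: 'g' vs 'y' !=
Hamming distance = 7


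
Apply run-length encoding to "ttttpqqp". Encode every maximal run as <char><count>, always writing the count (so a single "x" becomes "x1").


String: "ttttpqqp"
Scanning for consecutive runs:
  't' x 4
  'p' x 1
  'q' x 2
  'p' x 1
RLE = "t4p1q2p1"


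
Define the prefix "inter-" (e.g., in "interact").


Prefix: inter-
Example: interact = inter- + act
Meaning = between


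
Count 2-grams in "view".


Word: "view" (length 4)
Number of 2-grams = length - 2 + 1 = 4 - 2 + 1
= 3


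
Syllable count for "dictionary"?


Word: "dictionary"
Syllable breakdown: dic | tion | ar | y
Counting: 4 parts
= 4 syllables


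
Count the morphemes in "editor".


Word: "editor"
Morphemes: edit / -or
Each morpheme carries meaning
= 2 morphemes


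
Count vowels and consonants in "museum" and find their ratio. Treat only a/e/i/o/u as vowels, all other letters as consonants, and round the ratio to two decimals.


Word: "museum"
Vowels (a,e,i,o,u): 3
Consonants: 3
Ratio = 3/3
= 1.00


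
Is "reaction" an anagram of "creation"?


Word 1: "creation" → sorted: aceinort
Word 2: "reaction" → sorted: aceinort
Same letters? aceinort == aceinort
Anagram = Yes


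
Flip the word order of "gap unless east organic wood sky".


Original: "gap unless east organic wood sky"
Words (1..n): gap | unless | east | organic | wood | sky
Reversed (n..1): sky | wood | organic | east | unless | gap
Result = "sky wood organic east unless gap"


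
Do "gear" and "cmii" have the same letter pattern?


Pattern of "gear": [0, 1, 2, 3]
Pattern of "cmii": [0, 1, 2, 2]
Patterns do not match
Same pattern = No


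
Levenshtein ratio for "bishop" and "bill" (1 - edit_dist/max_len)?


Word 1: "bishop" (length 6)
Word 2: "bill" (length 4)
One optimal edit sequence:
  1. keep 'b'
  2. keep 'i'
  3. delete 's'  (+1)
  4. delete 'h'  (+1)
  5. substitute 'o' -> 'l'  (+1)
  6. substitute 'p' -> 'l'  (+1)
Edit distance = 4
Max length = max(6, 4) = 6
Similarity = 1 - 4/6
= 0.3333


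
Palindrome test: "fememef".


Word: "fememef"
Reversed: "fememef"
Forward == Backward? fememef == fememef
Palindrome = Yes


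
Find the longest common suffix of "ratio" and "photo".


Word 1: "ratio"
Word 2: "photo"
Comparing from end:
  Pos -1: 'o' == 'o'
  Pos -2: 'i' != 't' (stop)
LCS = "o" (length 1)


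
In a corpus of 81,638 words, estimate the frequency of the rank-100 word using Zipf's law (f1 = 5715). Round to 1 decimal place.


Zipf's law: f(r) = f(1) / r
f(1) = 5715
f(100) = 5715 / 100
= 57.2 occurrences


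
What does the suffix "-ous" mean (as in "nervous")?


Suffix: -ous
Example: nervous = nerve + -ous, with a spelling change
Meaning = having quality of


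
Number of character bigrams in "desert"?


Word: "desert" (length 6)
Number of 2-grams = length - 2 + 1 = 6 - 2 + 1
= 5


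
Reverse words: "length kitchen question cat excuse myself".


Original: "length kitchen question cat excuse myself"
Words (1..n): length | kitchen | question | cat | excuse | myself
Reversed (n..1): myself | excuse | cat | question | kitchen | length
Result = "myself excuse cat question kitchen length"


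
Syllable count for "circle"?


Word: "circle"
Syllable breakdown: cir · cle
Counting: 2 parts
= 2 syllables


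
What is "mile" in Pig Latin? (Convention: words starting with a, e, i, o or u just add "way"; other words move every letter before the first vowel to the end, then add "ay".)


Word: "mile"
Starts with consonant(s) → move to end, add 'ay'
Consonant cluster: "m"
Pig Latin = "ilemay"


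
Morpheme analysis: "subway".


Word: "subway"
Morphemes: sub- + way
Each morpheme carries meaning
= 2 morphemes


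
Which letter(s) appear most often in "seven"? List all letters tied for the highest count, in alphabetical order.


Word: "seven"
Letter counts:
  'e': 2
  'n': 1
  's': 1
  'v': 1
Maximum count = 2
Most frequent = 'e' (2 times each)


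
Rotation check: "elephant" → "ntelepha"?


Word: "elephant", Candidate: "ntelepha"
Method: check if candidate is substring of word+word
"elephantelephant" contains "ntelepha"? Yes
Is rotation = Yes


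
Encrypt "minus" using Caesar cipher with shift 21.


Word: "minus"
Shift: 21
Each letter → (letter + shift) mod 26:
  'm' (12) + 21 = 7 → 'h'
  'i' (8) + 21 = 3 → 'd'
  'n' (13) + 21 = 8 → 'i'
  'u' (20) + 21 = 15 → 'p'
  's' (18) + 21 = 13 → 'n'
Result = "hdipn"


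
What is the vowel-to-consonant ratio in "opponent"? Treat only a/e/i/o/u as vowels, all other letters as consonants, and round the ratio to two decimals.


Word: "opponent"
Vowels (a,e,i,o,u): 3
Consonants: 5
Ratio = 3/5
= 0.60


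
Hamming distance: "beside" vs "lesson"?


Comparing character by character (same length = 6):
  Pos 0: 'b' vs 'l' !=
  Pos 1: 'e' vs 'e' =
  Pos 2: 's' vs 's' =
  Pos 3: 'i' vs 's' !=
  Pos 4: 'd' vs 'o' !=
  Pos 5: 'e' vs 'n' !=
Hamming distance = 4


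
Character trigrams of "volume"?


Word: "volume" (length 6)
Number of trigrams = 6 - 3 + 1 = 4
  Position 0: "vol"
  Position 1: "olu"
  Position 2: "lum"
  Position 3: "ume"
Trigrams = "vol", "olu", "lum", "ume"


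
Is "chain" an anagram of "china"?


Word 1: "china" → sorted: achin
Word 2: "chain" → sorted: achin
Same letters? achin == achin
Anagram = Yes


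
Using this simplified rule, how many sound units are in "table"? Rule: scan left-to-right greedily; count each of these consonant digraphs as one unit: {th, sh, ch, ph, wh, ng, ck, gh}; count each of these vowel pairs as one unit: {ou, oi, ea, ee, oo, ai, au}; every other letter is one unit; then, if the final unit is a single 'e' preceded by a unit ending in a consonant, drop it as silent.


Word: "table" (5 letters)
Left-to-right scan:
  [1] 't' (letter)
  [2] 'a' (letter)
  [3] 'b' (letter)
  [4] 'l' (letter)
  [5] 'e' (letter)
Units from scan: 5
Final unit is 'e' after a consonant -> drop as silent (-1)
Sound units = 4 units


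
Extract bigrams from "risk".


Word: "risk" (length 4)
Number of bigrams = 4 - 2 + 1 = 3
  Position 0: "ri"
  Position 1: "is"
  Position 2: "sk"
Bigrams = "ri", "is", "sk"


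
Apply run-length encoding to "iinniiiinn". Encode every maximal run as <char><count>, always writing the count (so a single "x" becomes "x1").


String: "iinniiiinn"
Scanning for consecutive runs:
  'i' x 2
  'n' x 2
  'i' x 4
  'n' x 2
RLE = "i2n2i4n2"


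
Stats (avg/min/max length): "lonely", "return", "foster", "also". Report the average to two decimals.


Lengths: "lonely"=6, "return"=6, "foster"=6, "also"=4
Sum = 22, Count = 4
Average = 22/4 = 5.50
= avg=5.50, min=4, max=6


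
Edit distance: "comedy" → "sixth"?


Word 1: "comedy" (length 6)
Word 2: "sixth" (length 5)
One optimal edit sequence (insert/delete/substitute each cost 1):
  1. delete 'c'  (+1)
  2. substitute 'o' -> 's'  (+1)
  3. substitute 'm' -> 'i'  (+1)
  4. substitute 'e' -> 'x'  (+1)
  5. substitute 'd' -> 't'  (+1)
  6. substitute 'y' -> 'h'  (+1)
Total edit operations: 6
Edit distance = 6


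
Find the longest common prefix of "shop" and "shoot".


Word 1: "shop"
Word 2: "shoot"
Comparing from start:
  Pos 0: 's' == 's'
  Pos 1: 'h' == 'h'
  Pos 2: 'o' == 'o'
  Pos 3: 'p' != 'o' (stop)
LCP = "sho" (length 3)


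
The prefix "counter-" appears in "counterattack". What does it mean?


Prefix: counter-
Example: counterattack (counter- + attack)
Meaning = against / opposite


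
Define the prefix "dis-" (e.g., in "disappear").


Prefix: dis-
As in: disappear -> dis- + appear
Meaning = not / opposite


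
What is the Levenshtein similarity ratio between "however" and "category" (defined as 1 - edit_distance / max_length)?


Word 1: "however" (length 7)
Word 2: "category" (length 8)
One optimal edit sequence:
  1. substitute 'h' -> 'c'  (+1)
  2. substitute 'o' -> 'a'  (+1)
  3. substitute 'w' -> 't'  (+1)
  4. keep 'e'
  5. substitute 'v' -> 'g'  (+1)
  6. substitute 'e' -> 'o'  (+1)
  7. keep 'r'
  8. insert 'y'  (+1)
Edit distance = 6
Max length = max(7, 8) = 8
Similarity = 1 - 6/8
= 0.2500


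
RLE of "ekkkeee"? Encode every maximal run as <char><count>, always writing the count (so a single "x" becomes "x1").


String: "ekkkeee"
Scanning for consecutive runs:
  'e' x 1
  'k' x 3
  'e' x 3
RLE = "e1k3e3"


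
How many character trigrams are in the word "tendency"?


Word: "tendency" (length 8)
Number of 3-grams = length - 3 + 1 = 8 - 3 + 1
= 6


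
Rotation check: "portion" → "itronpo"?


Word: "portion", Candidate: "itronpo"
Method: check if candidate is substring of word+word
"portionportion" contains "itronpo"? No
Is rotation = No


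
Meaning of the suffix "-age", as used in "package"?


Suffix: -age
Example: package = pack + -age
Meaning = result / collection


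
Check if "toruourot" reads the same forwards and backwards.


Word: "toruourot"
Reversed: "toruourot"
Forward == Backward? toruourot == toruourot
Palindrome = Yes


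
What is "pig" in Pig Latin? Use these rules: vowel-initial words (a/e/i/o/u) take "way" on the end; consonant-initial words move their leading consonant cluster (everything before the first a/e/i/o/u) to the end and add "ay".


Word: "pig"
Starts with consonant(s) → move to end, add 'ay'
Consonant cluster: "p"
Pig Latin = "igpay"


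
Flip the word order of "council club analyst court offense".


Original: "council club analyst court offense"
Words (1..n): council | club | analyst | court | offense
Reversed (n..1): offense | court | analyst | club | council
Result = "offense court analyst club council"


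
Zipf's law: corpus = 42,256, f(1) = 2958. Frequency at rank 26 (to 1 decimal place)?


Zipf's law: f(r) = f(1) / r
f(1) = 2958
f(26) = 2958 / 26
= 113.8 occurrences


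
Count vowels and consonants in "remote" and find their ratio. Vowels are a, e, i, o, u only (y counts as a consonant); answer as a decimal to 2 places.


Word: "remote"
Vowels (a,e,i,o,u): 3
Consonants: 3
Ratio = 3/3
= 1.00


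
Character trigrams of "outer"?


Word: "outer" (length 5)
Number of trigrams = 5 - 3 + 1 = 3
  Position 0: "out"
  Position 1: "ute"
  Position 2: "ter"
Trigrams = "out", "ute", "ter"


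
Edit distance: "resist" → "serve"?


Word 1: "resist" (length 6)
Word 2: "serve" (length 5)
One optimal edit sequence (insert/delete/substitute each cost 1):
  1. substitute 'r' -> 's'  (+1)
  2. keep 'e'
  3. delete 's'  (+1)
  4. substitute 'i' -> 'r'  (+1)
  5. substitute 's' -> 'v'  (+1)
  6. substitute 't' -> 'e'  (+1)
Total edit operations: 5
Edit distance = 5


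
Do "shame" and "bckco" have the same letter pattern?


Pattern of "shame": [0, 1, 2, 3, 4]
Pattern of "bckco": [0, 1, 2, 1, 3]
Patterns do not match
Same pattern = No


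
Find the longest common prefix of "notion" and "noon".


Word 1: "notion"
Word 2: "noon"
Comparing from start:
  Pos 0: 'n' == 'n'
  Pos 1: 'o' == 'o'
  Pos 2: 't' != 'o' (stop)
LCP = "no" (length 2)


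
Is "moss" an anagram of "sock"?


Word 1: "sock" → sorted: ckos
Word 2: "moss" → sorted: moss
Same letters? ckos != moss
Anagram = No


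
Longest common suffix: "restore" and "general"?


Word 1: "restore"
Word 2: "general"
Comparing from end:
  Pos -1: 'e' != 'l' (stop)
LCS = "" (length 0)


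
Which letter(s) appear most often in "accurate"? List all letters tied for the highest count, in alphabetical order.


Word: "accurate"
Letter counts:
  'a': 2
  'c': 2
  'e': 1
  'r': 1
  't': 1
  'u': 1
Maximum count = 2
Most frequent = 'a', 'c' (2 times each)


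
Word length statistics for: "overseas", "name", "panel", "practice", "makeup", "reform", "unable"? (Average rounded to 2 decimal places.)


Lengths: "overseas"=8, "name"=4, "panel"=5, "practice"=8, "makeup"=6, "reform"=6, "unable"=6
Sum = 43, Count = 7
Average = 43/7 = 6.14
= avg=6.14, min=4, max=8


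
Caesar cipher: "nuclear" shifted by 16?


Word: "nuclear"
Shift: 16
Each letter → (letter + shift) mod 26:
  'n' (13) + 16 = 3 → 'd'
  'u' (20) + 16 = 10 → 'k'
  'c' (2) + 16 = 18 → 's'
  'l' (11) + 16 = 1 → 'b'
  'e' (4) + 16 = 20 → 'u'
  'a' (0) + 16 = 16 → 'q'
  'r' (17) + 16 = 7 → 'h'
Result = "dksbuqh"


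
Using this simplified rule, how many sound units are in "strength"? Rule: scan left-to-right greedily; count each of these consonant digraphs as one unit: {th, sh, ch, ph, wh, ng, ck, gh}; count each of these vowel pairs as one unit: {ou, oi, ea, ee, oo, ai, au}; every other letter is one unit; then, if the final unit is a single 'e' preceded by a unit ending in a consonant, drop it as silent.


Word: "strength" (8 letters)
Left-to-right scan:
  (1) 's' (letter)
  (2) 't' (letter)
  (3) 'r' (letter)
  (4) 'e' (letter)
  (5) 'ng' (digraph)
  (6) 'th' (digraph)
Units from scan: 6
Sound units = 6 units


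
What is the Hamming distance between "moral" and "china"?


Comparing character by character (same length = 5):
  Pos 0: 'm' vs 'c' !=
  Pos 1: 'o' vs 'h' !=
  Pos 2: 'r' vs 'i' !=
  Pos 3: 'a' vs 'n' !=
  Pos 4: 'l' vs 'a' !=
Hamming distance = 5


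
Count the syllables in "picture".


Word: "picture"
Syllable breakdown: pic | ture
Counting: 2 parts
= 2 syllables


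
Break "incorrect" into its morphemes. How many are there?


Word: "incorrect"
Morphemes: in- + correct
Each morpheme carries meaning
= 2 morphemes


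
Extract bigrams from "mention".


Word: "mention" (length 7)
Number of bigrams = 7 - 2 + 1 = 6
  Position 0: "me"
  Position 1: "en"
  Position 2: "nt"
  Position 3: "ti"
  Position 4: "io"
  Position 5: "on"
Bigrams = "me", "en", "nt", "ti", "io", "on"


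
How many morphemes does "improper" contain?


Word: "improper"
Morphemes: im- / proper
Each morpheme carries meaning
= 2 morphemes


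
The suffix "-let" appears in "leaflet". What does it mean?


Suffix: -let
Example: leaflet = leaf + -let
Meaning = small


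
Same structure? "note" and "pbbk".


Pattern of "note": [0, 1, 2, 3]
Pattern of "pbbk": [0, 1, 1, 2]
Patterns do not match
Same pattern = No


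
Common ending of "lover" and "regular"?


Word 1: "lover"
Word 2: "regular"
Comparing from end:
  Pos -1: 'r' == 'r'
  Pos -2: 'e' != 'a' (stop)
LCS = "r" (length 1)


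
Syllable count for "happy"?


Word: "happy"
Syllable breakdown: hap · py
Counting: 2 parts
= 2 syllables


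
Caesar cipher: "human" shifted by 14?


Word: "human"
Shift: 14
Each letter → (letter + shift) mod 26:
  'h' (7) + 14 = 21 → 'v'
  'u' (20) + 14 = 8 → 'i'
  'm' (12) + 14 = 0 → 'a'
  'a' (0) + 14 = 14 → 'o'
  'n' (13) + 14 = 1 → 'b'
Result = "viaob"


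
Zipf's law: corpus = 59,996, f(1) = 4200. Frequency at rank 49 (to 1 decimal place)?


Zipf's law: f(r) = f(1) / r
f(1) = 4200
f(49) = 4200 / 49
= 85.7 occurrences


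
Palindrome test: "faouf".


Word: "faouf"
Reversed: "fuoaf"
Forward == Backward? faouf != fuoaf
Palindrome = No


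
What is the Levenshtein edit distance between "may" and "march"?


Word 1: "may" (length 3)
Word 2: "march" (length 5)
One optimal edit sequence (insert/delete/substitute each cost 1):
  1. keep 'm'
  2. keep 'a'
  3. insert 'r'  (+1)
  4. insert 'c'  (+1)
  5. substitute 'y' -> 'h'  (+1)
Total edit operations: 3
Edit distance = 3


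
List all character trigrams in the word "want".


Word: "want" (length 4)
Number of trigrams = 4 - 3 + 1 = 2
  Position 0: "wan"
  Position 1: "ant"
Trigrams = "wan", "ant"


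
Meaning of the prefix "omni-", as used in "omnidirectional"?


Prefix: omni-
As in: omnidirectional -> omni- + directional
Meaning = all


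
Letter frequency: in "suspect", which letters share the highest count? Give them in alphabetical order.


Word: "suspect"
Letter counts:
  'c': 1
  'e': 1
  'p': 1
  's': 2
  't': 1
  'u': 1
Maximum count = 2
Most frequent = 's' (2 times each)


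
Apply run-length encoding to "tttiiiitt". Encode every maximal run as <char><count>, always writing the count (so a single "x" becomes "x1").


String: "tttiiiitt"
Scanning for consecutive runs:
  't' x 3
  'i' x 4
  't' x 2
RLE = "t3i4t2"


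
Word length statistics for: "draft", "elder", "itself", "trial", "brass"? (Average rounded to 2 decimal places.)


Lengths: "draft"=5, "elder"=5, "itself"=6, "trial"=5, "brass"=5
Sum = 26, Count = 5
Average = 26/5 = 5.20
= avg=5.20, min=5, max=6


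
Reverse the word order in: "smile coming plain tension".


Original: "smile coming plain tension"
Words (1..n): smile | coming | plain | tension
Reversed (n..1): tension | plain | coming | smile
Result = "tension plain coming smile"


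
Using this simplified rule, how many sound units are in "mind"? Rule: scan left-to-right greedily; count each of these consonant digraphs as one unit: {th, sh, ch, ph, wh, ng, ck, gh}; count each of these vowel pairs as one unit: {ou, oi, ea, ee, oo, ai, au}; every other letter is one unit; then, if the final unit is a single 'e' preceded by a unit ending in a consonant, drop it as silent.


Word: "mind" (4 letters)
Left-to-right scan:
  [1] 'm' (letter)
  [2] 'i' (letter)
  [3] 'n' (letter)
  [4] 'd' (letter)
Units from scan: 4
Sound units = 4 units


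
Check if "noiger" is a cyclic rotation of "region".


Word: "region", Candidate: "noiger"
Method: check if candidate is substring of word+word
"regionregion" contains "noiger"? No
Is rotation = No


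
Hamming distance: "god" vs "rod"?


Comparing character by character (same length = 3):
  Pos 0: 'g' vs 'r' !=
  Pos 1: 'o' vs 'o' =
  Pos 2: 'd' vs 'd' =
Hamming distance = 1


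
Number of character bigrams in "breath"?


Word: "breath" (length 6)
Number of 2-grams = length - 2 + 1 = 6 - 2 + 1
= 5


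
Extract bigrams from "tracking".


Word: "tracking" (length 8)
Number of bigrams = 8 - 2 + 1 = 7
  Position 0: "tr"
  Position 1: "ra"
  Position 2: "ac"
  Position 3: "ck"
  Position 4: "ki"
  Position 5: "in"
  Position 6: "ng"
Bigrams = "tr", "ra", "ac", "ck", "ki", "in", "ng"


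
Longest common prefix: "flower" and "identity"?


Word 1: "flower"
Word 2: "identity"
Comparing from start:
  Pos 0: 'f' != 'i' (stop)
LCP = "" (length 0)


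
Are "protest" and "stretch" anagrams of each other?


Word 1: "protest" → sorted: eoprstt
Word 2: "stretch" → sorted: cehrstt
Same letters? eoprstt != cehrstt
Anagram = No


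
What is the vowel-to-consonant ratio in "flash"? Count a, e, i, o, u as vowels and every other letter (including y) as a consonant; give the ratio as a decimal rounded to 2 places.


Word: "flash"
Vowels (a,e,i,o,u): 1
Consonants: 4
Ratio = 1/4
= 0.25


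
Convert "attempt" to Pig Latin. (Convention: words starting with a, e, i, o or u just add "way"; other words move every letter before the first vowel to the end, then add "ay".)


Word: "attempt"
Starts with vowel → add 'way'
Pig Latin = "attemptway"


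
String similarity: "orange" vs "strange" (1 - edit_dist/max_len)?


Word 1: "orange" (length 6)
Word 2: "strange" (length 7)
One optimal edit sequence:
  1. insert 's'  (+1)
  2. substitute 'o' -> 't'  (+1)
  3. keep 'r'
  4. keep 'a'
  5. keep 'n'
  6. keep 'g'
  7. keep 'e'
Edit distance = 2
Max length = max(6, 7) = 7
Similarity = 1 - 2/7
= 0.7143


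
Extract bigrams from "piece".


Word: "piece" (length 5)
Number of bigrams = 5 - 2 + 1 = 4
  Position 0: "pi"
  Position 1: "ie"
  Position 2: "ec"
  Position 3: "ce"
Bigrams = "pi", "ie", "ec", "ce"


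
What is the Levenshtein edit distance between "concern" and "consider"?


Word 1: "concern" (length 7)
Word 2: "consider" (length 8)
One optimal edit sequence (insert/delete/substitute each cost 1):
  1. keep 'c'
  2. keep 'o'
  3. keep 'n'
  4. insert 's'  (+1)
  5. insert 'i'  (+1)
  6. substitute 'c' -> 'd'  (+1)
  7. keep 'e'
  8. keep 'r'
  9. delete 'n'  (+1)
Total edit operations: 4
Edit distance = 4


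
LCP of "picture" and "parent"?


Word 1: "picture"
Word 2: "parent"
Comparing from start:
  Pos 0: 'p' == 'p'
  Pos 1: 'i' != 'a' (stop)
LCP = "p" (length 1)


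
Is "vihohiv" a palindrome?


Word: "vihohiv"
Reversed: "vihohiv"
Forward == Backward? vihohiv == vihohiv
Palindrome = Yes


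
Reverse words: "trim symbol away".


Original: "trim symbol away"
Words (1..n): trim | symbol | away
Reversed (n..1): away | symbol | trim
Result = "away symbol trim"


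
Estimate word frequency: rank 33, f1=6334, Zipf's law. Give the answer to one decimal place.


Zipf's law: f(r) = f(1) / r
f(1) = 6334
f(33) = 6334 / 33
= 191.9 occurrences


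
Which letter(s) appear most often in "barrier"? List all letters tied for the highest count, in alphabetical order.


Word: "barrier"
Letter counts:
  'a': 1
  'b': 1
  'e': 1
  'i': 1
  'r': 3
Maximum count = 3
Most frequent = 'r' (3 times each)


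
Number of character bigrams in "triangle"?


Word: "triangle" (length 8)
Number of 2-grams = length - 2 + 1 = 8 - 2 + 1
= 7


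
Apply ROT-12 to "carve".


Word: "carve"
Shift: 12
Each letter → (letter + shift) mod 26:
  'c' (2) + 12 = 14 → 'o'
  'a' (0) + 12 = 12 → 'm'
  'r' (17) + 12 = 3 → 'd'
  'v' (21) + 12 = 7 → 'h'
  'e' (4) + 12 = 16 → 'q'
Result = "omdhq"


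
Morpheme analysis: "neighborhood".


Word: "neighborhood"
Morphemes: neighbor / -hood
Each morpheme carries meaning
= 2 morphemes


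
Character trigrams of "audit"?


Word: "audit" (length 5)
Number of trigrams = 5 - 3 + 1 = 3
  Position 0: "aud"
  Position 1: "udi"
  Position 2: "dit"
Trigrams = "aud", "udi", "dit"


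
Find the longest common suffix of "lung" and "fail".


Word 1: "lung"
Word 2: "fail"
Comparing from end:
  Pos -1: 'g' != 'l' (stop)
LCS = "" (length 0)


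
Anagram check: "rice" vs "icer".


Word 1: "rice" → sorted: ceir
Word 2: "icer" → sorted: ceir
Same letters? ceir == ceir
Anagram = Yes


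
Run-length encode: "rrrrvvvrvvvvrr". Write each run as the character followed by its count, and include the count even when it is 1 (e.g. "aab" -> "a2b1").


String: "rrrrvvvrvvvvrr"
Scanning for consecutive runs:
  'r' x 4
  'v' x 3
  'r' x 1
  'v' x 4
  'r' x 2
RLE = "r4v3r1v4r2"


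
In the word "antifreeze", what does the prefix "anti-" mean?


Prefix: anti-
Example: antifreeze = anti- + freeze
Meaning = against


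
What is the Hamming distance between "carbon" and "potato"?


Comparing character by character (same length = 6):
  Pos 0: 'c' vs 'p' !=
  Pos 1: 'a' vs 'o' !=
  Pos 2: 'r' vs 't' !=
  Pos 3: 'b' vs 'a' !=
  Pos 4: 'o' vs 't' !=
  Pos 5: 'n' vs 'o' !=
Hamming distance = 6


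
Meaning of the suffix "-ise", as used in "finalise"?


Suffix: -ise
Example: finalise (final + -ise)
Meaning = to make


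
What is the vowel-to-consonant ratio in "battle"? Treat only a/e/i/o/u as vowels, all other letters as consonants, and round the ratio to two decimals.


Word: "battle"
Vowels (a,e,i,o,u): 2
Consonants: 4
Ratio = 2/4
= 0.50


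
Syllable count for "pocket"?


Word: "pocket"
Syllable breakdown: pock | et
Counting: 2 parts
= 2 syllables


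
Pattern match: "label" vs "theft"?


Pattern of "label": [0, 1, 2, 3, 0]
Pattern of "theft": [0, 1, 2, 3, 0]
Patterns match
Same pattern = Yes


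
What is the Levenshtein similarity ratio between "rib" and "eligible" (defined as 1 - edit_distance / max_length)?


Word 1: "rib" (length 3)
Word 2: "eligible" (length 8)
One optimal edit sequence:
  1. insert 'e'  (+1)
  2. insert 'l'  (+1)
  3. insert 'i'  (+1)
  4. substitute 'r' -> 'g'  (+1)
  5. keep 'i'
  6. keep 'b'
  7. insert 'l'  (+1)
  8. insert 'e'  (+1)
Edit distance = 6
Max length = max(3, 8) = 8
Similarity = 1 - 6/8
= 0.2500


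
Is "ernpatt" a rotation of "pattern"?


Word: "pattern", Candidate: "ernpatt"
Method: check if candidate is substring of word+word
"patternpattern" contains "ernpatt"? Yes
Is rotation = Yes


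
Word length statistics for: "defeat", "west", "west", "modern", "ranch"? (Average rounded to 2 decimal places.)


Lengths: "defeat"=6, "west"=4, "west"=4, "modern"=6, "ranch"=5
Sum = 25, Count = 5
Average = 25/5 = 5.00
= avg=5.00, min=4, max=6


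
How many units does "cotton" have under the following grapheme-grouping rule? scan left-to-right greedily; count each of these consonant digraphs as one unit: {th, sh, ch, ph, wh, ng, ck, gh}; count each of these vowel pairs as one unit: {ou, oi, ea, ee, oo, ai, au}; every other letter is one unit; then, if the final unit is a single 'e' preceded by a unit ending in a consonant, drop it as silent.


Word: "cotton" (6 letters)
Left-to-right scan:
  1. 'c' (letter)
  2. 'o' (letter)
  3. 't' (letter)
  4. 't' (letter)
  5. 'o' (letter)
  6. 'n' (letter)
Units from scan: 6
Sound units = 6 units


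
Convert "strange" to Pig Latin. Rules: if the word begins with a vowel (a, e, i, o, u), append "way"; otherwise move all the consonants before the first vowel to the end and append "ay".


Word: "strange"
Starts with consonant(s) → move to end, add 'ay'
Consonant cluster: "str"
Pig Latin = "angestray"


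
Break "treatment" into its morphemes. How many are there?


Word: "treatment"
Morphemes: treat | -ment
Each morpheme carries meaning
= 2 morphemes
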